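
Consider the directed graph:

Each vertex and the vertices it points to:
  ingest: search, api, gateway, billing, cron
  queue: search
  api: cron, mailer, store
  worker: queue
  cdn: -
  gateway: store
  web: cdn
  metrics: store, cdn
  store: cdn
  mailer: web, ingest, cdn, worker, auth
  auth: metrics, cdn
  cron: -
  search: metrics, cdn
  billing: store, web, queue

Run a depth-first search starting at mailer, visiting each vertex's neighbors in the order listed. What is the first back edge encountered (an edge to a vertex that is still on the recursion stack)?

DFS from mailer (visiting each vertex's neighbors in the order listed); mark gray on enter, black on exit:
mailer gray
  web gray
    cdn gray
    cdn black
  web black
  ingest gray
    search gray
      metrics gray
        store gray
          store→cdn: cdn black — skip
        store black
        metrics→cdn: cdn black — skip
      metrics black
      search→cdn: cdn black — skip
    search black
    api gray
      cron gray
      cron black
      api→mailer: mailer is gray → back edge
First back edge: api → mailer.

api→mailer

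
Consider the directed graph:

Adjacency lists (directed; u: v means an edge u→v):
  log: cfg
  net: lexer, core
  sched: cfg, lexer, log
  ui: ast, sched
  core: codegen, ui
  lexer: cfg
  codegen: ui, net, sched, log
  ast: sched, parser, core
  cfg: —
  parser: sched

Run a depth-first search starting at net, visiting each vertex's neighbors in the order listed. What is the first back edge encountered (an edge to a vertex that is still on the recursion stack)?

ast→core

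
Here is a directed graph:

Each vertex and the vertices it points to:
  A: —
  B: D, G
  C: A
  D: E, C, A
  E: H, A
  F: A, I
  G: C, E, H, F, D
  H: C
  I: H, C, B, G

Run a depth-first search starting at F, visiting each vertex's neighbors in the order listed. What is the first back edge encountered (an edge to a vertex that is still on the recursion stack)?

DFS from F (visiting each vertex's neighbors in the order listed); mark gray on enter, black on exit:
F gray
  A gray
  A black
  I gray
    H gray
      C gray
        C→A: A black — skip
      C black
    H black
    I→C: C black — skip
    B gray
      D gray
        E gray
          E→H: H black — skip
          E→A: A black — skip
        E black
        D→C: C black — skip
        D→A: A black — skip
      D black
      G gray
        G→C: C black — skip
        G→E: E black — skip
        G→H: H black — skip
        G→F: F is gray → back edge
First back edge: G → F.

G→F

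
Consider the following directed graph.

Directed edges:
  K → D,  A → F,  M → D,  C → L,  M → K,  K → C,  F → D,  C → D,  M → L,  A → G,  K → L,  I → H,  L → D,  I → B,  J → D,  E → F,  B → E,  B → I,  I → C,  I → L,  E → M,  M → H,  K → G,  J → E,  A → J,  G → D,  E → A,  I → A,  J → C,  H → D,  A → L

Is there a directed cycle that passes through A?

Yes

A is on a cycle iff A can reach itself via ≥1 edge.
A → J → E → A — yes.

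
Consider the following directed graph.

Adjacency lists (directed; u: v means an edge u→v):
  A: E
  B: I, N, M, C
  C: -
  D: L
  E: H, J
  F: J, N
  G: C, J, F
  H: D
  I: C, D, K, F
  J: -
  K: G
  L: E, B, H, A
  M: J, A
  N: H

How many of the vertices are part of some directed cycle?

12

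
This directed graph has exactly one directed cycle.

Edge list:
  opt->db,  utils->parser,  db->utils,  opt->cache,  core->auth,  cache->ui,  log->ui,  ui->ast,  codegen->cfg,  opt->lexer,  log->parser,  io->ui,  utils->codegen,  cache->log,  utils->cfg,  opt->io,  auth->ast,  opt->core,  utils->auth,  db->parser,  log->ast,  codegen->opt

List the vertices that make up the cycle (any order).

DFS with gray/black marking from opt:
opt gray
  cache gray
    ui gray
      ast gray
      ast black
    ui black
    log gray
      parser gray
      parser black
      log→ast: ast black — skip
      log→ui: ui black — skip
    log black
  cache black
  lexer gray
  lexer black
  core gray
    auth gray
      auth→ast: ast black — skip
    auth black
  core black
  io gray
    io→ui: ui black — skip
  io black
  db gray
    utils gray
      utils→parser: parser black — skip
      utils→auth: auth black — skip
      codegen gray
        codegen→opt: opt is gray → back edge
Back edge closes the cycle opt → db → utils → codegen → opt; its vertices are {db, opt, utils, codegen}.

db, opt, utils, codegen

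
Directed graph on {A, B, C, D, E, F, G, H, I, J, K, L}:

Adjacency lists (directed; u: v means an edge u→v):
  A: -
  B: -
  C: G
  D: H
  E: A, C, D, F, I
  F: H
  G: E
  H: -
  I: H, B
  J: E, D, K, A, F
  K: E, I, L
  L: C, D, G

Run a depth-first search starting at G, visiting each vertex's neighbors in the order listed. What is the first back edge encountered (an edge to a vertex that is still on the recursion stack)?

C→G

DFS from G (visiting each vertex's neighbors in the order listed); mark gray on enter, black on exit:
G gray
  E gray
    A gray
    A black
    C gray
      C→G: G is gray → back edge
First back edge: C → G.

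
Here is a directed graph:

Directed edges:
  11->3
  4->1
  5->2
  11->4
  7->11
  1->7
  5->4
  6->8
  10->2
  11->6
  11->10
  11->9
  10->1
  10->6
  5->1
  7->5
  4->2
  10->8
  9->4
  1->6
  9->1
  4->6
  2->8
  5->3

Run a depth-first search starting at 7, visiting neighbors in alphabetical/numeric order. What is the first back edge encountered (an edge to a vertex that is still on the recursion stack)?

1→7

DFS from 7 (visiting neighbors in alphabetical/numeric order); mark gray on enter, black on exit:
7 gray
  5 gray
    1 gray
      6 gray
        8 gray
        8 black
      6 black
      1→7: 7 is gray → back edge
First back edge: 1 → 7.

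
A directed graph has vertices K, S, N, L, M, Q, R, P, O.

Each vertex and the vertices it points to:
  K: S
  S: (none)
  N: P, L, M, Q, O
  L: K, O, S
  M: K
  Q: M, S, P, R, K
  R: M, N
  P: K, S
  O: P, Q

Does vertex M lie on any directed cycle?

M lies on a cycle iff there is a path from M back to itself.
Exploring from M, it never reaches itself; equivalently, its strongly connected component is a singleton.

No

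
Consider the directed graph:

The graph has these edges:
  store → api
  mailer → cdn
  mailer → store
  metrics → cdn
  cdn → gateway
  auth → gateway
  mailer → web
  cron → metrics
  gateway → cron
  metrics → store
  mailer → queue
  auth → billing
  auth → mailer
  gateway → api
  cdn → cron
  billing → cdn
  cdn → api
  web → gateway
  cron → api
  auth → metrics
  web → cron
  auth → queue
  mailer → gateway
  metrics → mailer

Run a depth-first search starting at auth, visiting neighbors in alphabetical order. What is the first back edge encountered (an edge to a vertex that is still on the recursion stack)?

DFS from auth (visiting neighbors in alphabetical order); mark gray on enter, black on exit:
auth gray
  billing gray
    cdn gray
      api gray
      api black
      cron gray
        cron→api: api black — skip
        metrics gray
          metrics→cdn: cdn is gray → back edge
First back edge: metrics → cdn.

metrics->cdn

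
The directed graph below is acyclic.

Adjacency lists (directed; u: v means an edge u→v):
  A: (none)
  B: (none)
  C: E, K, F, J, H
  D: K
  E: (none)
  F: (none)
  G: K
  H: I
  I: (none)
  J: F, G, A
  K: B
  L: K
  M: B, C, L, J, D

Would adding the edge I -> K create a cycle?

No

Adding I→K creates a cycle iff K can already reach I.
Explore from K: no path reaches I. The graph stays acyclic.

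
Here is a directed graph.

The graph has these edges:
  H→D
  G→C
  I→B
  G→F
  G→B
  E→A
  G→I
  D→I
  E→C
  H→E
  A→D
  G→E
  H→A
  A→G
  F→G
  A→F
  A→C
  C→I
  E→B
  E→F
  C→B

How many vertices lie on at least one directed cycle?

4

A vertex is on a directed cycle iff it belongs to a strongly connected component of size ≥ 2 (or has a self-loop).
The vertices on cycles are {A, E, F, G} — 4 in total.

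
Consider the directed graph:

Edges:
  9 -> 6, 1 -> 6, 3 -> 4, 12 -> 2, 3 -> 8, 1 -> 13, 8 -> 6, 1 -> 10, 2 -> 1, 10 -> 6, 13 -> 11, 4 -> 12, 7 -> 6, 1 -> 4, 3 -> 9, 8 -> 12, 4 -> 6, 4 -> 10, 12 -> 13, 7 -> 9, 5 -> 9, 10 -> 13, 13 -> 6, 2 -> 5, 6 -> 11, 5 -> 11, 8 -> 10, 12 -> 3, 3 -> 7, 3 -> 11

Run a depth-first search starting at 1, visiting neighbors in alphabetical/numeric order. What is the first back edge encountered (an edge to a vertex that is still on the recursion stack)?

DFS from 1 (visiting neighbors in alphabetical/numeric order); mark gray on enter, black on exit:
1 gray
  4 gray
    6 gray
      11 gray
      11 black
    6 black
    10 gray
      10→6: 6 black — skip
      13 gray
        13→6: 6 black — skip
        13→11: 11 black — skip
      13 black
    10 black
    12 gray
      2 gray
        2→1: 1 is gray → back edge
First back edge: 2 → 1.

2->1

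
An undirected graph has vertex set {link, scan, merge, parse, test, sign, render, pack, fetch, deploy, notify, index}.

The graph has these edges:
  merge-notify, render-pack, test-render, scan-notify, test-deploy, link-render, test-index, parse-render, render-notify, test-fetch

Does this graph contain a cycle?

DFS, tracking each vertex's parent; an edge to a visited non-parent vertex closes a cycle.
Start from fetch:
visit fetch (parent –)
  visit test (parent fetch)
    visit render (parent test)
      visit pack (parent render)
        pack–render: parent, skip
      visit link (parent render)
        link–render: parent, skip
      visit notify (parent render)
        notify–render: parent, skip
        visit merge (parent notify)
          merge–notify: parent, skip
        visit scan (parent notify)
          scan–notify: parent, skip
      visit parse (parent render)
        parse–render: parent, skip
      render–test: parent, skip
    visit index (parent test)
      index–test: parent, skip
    test–fetch: parent, skip
    visit deploy (parent test)
      deploy–test: parent, skip
visit sign (parent –)
No non-parent visited neighbor found — the graph is a forest.

No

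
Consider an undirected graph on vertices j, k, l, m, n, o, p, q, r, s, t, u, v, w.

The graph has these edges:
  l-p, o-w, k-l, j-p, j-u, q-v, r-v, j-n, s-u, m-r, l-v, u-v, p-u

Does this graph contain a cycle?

Yes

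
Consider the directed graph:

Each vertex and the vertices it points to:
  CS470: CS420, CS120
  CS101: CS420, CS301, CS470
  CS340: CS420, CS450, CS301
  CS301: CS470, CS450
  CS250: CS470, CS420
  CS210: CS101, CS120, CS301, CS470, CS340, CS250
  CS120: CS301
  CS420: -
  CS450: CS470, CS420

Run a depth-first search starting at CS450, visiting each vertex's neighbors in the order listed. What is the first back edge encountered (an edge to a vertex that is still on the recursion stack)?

CS301->CS470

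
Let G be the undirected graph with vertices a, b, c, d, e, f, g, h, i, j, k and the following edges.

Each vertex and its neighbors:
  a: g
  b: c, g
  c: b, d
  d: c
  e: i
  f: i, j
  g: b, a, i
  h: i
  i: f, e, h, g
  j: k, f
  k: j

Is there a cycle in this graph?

No

DFS, tracking each vertex's parent; an edge to a visited non-parent vertex closes a cycle.
Start from i:
visit i (parent –)
  visit f (parent i)
    f–i: parent, skip
    visit j (parent f)
      visit k (parent j)
        k–j: parent, skip
      j–f: parent, skip
  visit e (parent i)
    e–i: parent, skip
  visit h (parent i)
    h–i: parent, skip
  visit g (parent i)
    visit b (parent g)
      visit c (parent b)
        c–b: parent, skip
        visit d (parent c)
          d–c: parent, skip
      b–g: parent, skip
    visit a (parent g)
      a–g: parent, skip
    g–i: parent, skip
No non-parent visited neighbor found — the graph is a forest.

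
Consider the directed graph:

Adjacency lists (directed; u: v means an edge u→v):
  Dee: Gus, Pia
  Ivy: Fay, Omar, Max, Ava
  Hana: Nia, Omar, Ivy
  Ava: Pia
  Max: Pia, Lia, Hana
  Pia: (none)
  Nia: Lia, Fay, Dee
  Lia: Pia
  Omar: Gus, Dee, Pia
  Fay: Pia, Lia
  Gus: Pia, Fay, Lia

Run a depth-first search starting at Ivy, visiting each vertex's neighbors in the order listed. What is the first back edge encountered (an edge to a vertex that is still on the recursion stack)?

DFS from Ivy (visiting each vertex's neighbors in the order listed); mark gray on enter, black on exit:
Ivy gray
  Fay gray
    Pia gray
    Pia black
    Lia gray
      Lia→Pia: Pia black — skip
    Lia black
  Fay black
  Omar gray
    Gus gray
      Gus→Pia: Pia black — skip
      Gus→Fay: Fay black — skip
      Gus→Lia: Lia black — skip
    Gus black
    Dee gray
      Dee→Gus: Gus black — skip
      Dee→Pia: Pia black — skip
    Dee black
    Omar→Pia: Pia black — skip
  Omar black
  Max gray
    Max→Pia: Pia black — skip
    Max→Lia: Lia black — skip
    Hana gray
      Nia gray
        Nia→Lia: Lia black — skip
        Nia→Fay: Fay black — skip
        Nia→Dee: Dee black — skip
      Nia black
      Hana→Omar: Omar black — skip
      Hana→Ivy: Ivy is gray → back edge
First back edge: Hana → Ivy.

Hana->Ivy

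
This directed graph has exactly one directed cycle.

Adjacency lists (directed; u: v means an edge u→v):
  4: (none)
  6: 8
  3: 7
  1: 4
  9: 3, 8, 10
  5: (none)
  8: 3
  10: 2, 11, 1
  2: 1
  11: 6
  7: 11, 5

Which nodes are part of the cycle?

3, 6, 7, 8, 11

DFS with gray/black marking from 8:
8 gray
  3 gray
    7 gray
      11 gray
        6 gray
          6→8: 8 is gray → back edge
Back edge closes the cycle 8 → 3 → 7 → 11 → 6 → 8; its vertices are {3, 6, 7, 8, 11}.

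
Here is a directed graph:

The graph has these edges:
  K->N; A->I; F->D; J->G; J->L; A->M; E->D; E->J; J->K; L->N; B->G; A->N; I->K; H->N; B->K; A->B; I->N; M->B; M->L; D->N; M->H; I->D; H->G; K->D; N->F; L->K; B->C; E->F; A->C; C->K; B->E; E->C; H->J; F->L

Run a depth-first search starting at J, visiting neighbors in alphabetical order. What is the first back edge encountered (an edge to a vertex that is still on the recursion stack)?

F→D

DFS from J (visiting neighbors in alphabetical order); mark gray on enter, black on exit:
J gray
  G gray
  G black
  K gray
    D gray
      N gray
        F gray
          F→D: D is gray → back edge
First back edge: F → D.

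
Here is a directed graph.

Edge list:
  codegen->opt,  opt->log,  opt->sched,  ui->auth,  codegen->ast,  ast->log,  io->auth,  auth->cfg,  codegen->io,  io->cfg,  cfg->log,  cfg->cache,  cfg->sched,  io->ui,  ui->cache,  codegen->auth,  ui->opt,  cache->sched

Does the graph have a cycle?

No

DFS with white/gray/black marking, starting from codegen:
codegen gray
  io gray
    auth gray
      cfg gray
        sched gray
        sched black
        cache gray
          cache→sched: sched black — skip
        cache black
        log gray
        log black
      cfg black
    auth black
    io→cfg: cfg black — skip
    ui gray
      ui→auth: auth black — skip
      opt gray
        opt→sched: sched black — skip
        opt→log: log black — skip
      opt black
      ui→cache: cache black — skip
    ui black
  io black
  ast gray
    ast→log: log black — skip
  ast black
  codegen→opt: opt black — skip
  codegen→auth: auth black — skip
codegen black
Every edge goes to a white or black vertex — no back edge, so the graph is acyclic.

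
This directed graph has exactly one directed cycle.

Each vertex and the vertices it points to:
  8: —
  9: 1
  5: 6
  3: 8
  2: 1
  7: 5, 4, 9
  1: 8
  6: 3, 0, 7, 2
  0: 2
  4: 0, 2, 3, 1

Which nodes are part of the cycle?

DFS with gray/black marking from 7:
7 gray
  5 gray
    6 gray
      3 gray
        8 gray
        8 black
      3 black
      0 gray
        2 gray
          1 gray
            1→8: 8 black — skip
          1 black
        2 black
      0 black
      6→7: 7 is gray → back edge
Back edge closes the cycle 7 → 5 → 6 → 7; its vertices are {5, 6, 7}.

5, 6, 7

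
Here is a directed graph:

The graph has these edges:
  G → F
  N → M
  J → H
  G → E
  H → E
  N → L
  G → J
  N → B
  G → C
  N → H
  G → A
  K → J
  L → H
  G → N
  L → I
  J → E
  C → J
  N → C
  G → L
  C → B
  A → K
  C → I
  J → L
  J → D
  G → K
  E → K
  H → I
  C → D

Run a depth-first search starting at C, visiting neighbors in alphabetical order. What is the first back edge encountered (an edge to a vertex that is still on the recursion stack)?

DFS from C (visiting neighbors in alphabetical order); mark gray on enter, black on exit:
C gray
  B gray
  B black
  D gray
  D black
  I gray
  I black
  J gray
    J→D: D black — skip
    E gray
      K gray
        K→J: J is gray → back edge
First back edge: K → J.

K→J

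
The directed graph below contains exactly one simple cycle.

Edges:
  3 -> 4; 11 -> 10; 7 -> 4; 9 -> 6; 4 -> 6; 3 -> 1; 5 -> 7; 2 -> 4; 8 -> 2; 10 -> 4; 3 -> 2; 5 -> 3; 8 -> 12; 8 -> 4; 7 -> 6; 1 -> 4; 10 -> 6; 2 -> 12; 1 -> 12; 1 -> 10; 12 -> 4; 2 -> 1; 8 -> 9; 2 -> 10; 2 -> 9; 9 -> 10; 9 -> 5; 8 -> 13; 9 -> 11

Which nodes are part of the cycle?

DFS with gray/black marking from 9:
9 gray
  11 gray
    10 gray
      6 gray
      6 black
      4 gray
        4→6: 6 black — skip
      4 black
    10 black
  11 black
  5 gray
    7 gray
      7→6: 6 black — skip
      7→4: 4 black — skip
    7 black
    3 gray
      3→4: 4 black — skip
      1 gray
        1→10: 10 black — skip
        1→4: 4 black — skip
        12 gray
          12→4: 4 black — skip
        12 black
      1 black
      2 gray
        2→10: 10 black — skip
        2→1: 1 black — skip
        2→9: 9 is gray → back edge
Back edge closes the cycle 9 → 5 → 3 → 2 → 9; its vertices are {2, 3, 5, 9}.

2, 3, 5, 9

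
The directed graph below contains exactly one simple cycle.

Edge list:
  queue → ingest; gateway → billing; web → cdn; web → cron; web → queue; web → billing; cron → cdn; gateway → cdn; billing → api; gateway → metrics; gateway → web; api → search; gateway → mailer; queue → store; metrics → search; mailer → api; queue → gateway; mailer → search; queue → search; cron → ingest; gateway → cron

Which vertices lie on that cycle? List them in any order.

DFS with gray/black marking from queue:
queue gray
  ingest gray
  ingest black
  gateway gray
    billing gray
      api gray
        search gray
        search black
      api black
    billing black
    metrics gray
      metrics→search: search black — skip
    metrics black
    cdn gray
    cdn black
    cron gray
      cron→ingest: ingest black — skip
      cron→cdn: cdn black — skip
    cron black
    web gray
      web→billing: billing black — skip
      web→queue: queue is gray → back edge
Back edge closes the cycle queue → gateway → web → queue; its vertices are {web, queue, gateway}.

web, queue, gateway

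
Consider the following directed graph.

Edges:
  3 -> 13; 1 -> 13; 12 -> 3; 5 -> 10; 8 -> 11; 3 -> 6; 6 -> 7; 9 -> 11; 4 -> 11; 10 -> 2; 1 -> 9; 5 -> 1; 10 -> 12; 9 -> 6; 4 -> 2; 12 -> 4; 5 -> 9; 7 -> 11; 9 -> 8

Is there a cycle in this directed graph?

DFS with white/gray/black marking, starting from 5:
5 gray
  10 gray
    2 gray
    2 black
    12 gray
      3 gray
        13 gray
        13 black
        6 gray
          7 gray
            11 gray
            11 black
          7 black
        6 black
      3 black
      4 gray
        4→2: 2 black — skip
        4→11: 11 black — skip
      4 black
    12 black
  10 black
  1 gray
    9 gray
      9→6: 6 black — skip
      8 gray
        8→11: 11 black — skip
      8 black
      9→11: 11 black — skip
    9 black
    1→13: 13 black — skip
  1 black
  5→9: 9 black — skip
5 black
Every edge goes to a white or black vertex — no back edge, so the graph is acyclic.

No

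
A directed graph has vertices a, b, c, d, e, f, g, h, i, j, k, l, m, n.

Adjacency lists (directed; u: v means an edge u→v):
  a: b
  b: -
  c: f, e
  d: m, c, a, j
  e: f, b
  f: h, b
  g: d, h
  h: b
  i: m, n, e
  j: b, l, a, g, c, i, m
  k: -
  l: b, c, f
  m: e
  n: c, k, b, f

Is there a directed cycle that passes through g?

Yes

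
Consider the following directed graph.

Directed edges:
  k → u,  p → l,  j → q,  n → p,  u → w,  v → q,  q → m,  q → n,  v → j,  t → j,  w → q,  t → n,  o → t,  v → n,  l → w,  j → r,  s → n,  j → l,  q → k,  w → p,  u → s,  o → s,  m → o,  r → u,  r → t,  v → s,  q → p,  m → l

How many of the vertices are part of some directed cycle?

A vertex is on a directed cycle iff it belongs to a strongly connected component of size ≥ 2 (or has a self-loop).
The vertices on cycles are {j, k, l, m, n, o, p, q, r, s, t, u, w} — 13 in total.

13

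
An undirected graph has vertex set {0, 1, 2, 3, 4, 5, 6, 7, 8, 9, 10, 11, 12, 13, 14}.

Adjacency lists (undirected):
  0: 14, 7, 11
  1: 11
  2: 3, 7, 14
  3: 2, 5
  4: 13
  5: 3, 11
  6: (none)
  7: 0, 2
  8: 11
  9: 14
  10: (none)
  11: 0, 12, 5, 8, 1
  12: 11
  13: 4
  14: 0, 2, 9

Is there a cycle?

Yes

DFS, tracking each vertex's parent; an edge to a visited non-parent vertex closes a cycle.
Start from 3:
visit 3 (parent –)
  visit 2 (parent 3)
    2–3: parent, skip
    visit 7 (parent 2)
      visit 0 (parent 7)
        visit 14 (parent 0)
          14–0: parent, skip
          14–2: 2 visited and ≠ parent → cycle
Cycle: 2 – 7 – 0 – 14 – 2.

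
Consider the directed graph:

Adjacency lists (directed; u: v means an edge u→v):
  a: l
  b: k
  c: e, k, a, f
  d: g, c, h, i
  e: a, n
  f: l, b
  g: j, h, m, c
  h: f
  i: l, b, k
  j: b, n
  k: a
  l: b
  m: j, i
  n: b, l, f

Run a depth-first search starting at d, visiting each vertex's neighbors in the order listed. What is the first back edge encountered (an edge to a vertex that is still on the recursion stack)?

l->b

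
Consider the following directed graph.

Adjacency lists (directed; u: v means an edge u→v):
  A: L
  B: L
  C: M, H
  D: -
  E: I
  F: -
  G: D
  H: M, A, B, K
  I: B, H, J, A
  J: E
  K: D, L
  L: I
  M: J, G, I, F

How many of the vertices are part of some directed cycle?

9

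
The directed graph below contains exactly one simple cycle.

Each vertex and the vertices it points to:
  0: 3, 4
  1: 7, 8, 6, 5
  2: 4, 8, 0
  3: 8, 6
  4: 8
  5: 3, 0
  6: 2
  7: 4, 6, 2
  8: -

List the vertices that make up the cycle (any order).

0, 2, 3, 6

DFS with gray/black marking from 6:
6 gray
  2 gray
    4 gray
      8 gray
      8 black
    4 black
    2→8: 8 black — skip
    0 gray
      3 gray
        3→8: 8 black — skip
        3→6: 6 is gray → back edge
Back edge closes the cycle 6 → 2 → 0 → 3 → 6; its vertices are {0, 2, 3, 6}.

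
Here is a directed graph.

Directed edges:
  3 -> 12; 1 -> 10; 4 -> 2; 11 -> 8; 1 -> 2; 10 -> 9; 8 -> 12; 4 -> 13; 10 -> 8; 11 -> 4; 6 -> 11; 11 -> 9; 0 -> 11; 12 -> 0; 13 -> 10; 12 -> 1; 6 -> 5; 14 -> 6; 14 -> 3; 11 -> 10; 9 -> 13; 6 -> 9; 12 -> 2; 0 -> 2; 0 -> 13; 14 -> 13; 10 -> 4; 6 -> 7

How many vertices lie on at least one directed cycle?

9

A vertex is on a directed cycle iff it belongs to a strongly connected component of size ≥ 2 (or has a self-loop).
The vertices on cycles are {0, 1, 4, 8, 9, 10, 11, 12, 13} — 9 in total.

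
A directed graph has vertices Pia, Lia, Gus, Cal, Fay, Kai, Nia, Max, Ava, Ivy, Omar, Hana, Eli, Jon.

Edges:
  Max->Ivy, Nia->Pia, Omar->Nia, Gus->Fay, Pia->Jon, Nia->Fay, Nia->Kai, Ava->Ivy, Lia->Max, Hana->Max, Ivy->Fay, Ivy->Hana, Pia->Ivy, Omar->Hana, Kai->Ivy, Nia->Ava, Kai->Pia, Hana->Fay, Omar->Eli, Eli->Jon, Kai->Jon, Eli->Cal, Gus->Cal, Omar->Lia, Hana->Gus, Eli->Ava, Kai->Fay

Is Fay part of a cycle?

No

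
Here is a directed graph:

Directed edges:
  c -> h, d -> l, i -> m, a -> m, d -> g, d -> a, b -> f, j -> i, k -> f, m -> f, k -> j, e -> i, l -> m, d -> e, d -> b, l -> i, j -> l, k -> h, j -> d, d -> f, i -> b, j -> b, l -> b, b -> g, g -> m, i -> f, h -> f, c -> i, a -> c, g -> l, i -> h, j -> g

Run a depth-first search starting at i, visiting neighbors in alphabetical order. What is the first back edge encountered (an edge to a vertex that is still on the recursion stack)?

DFS from i (visiting neighbors in alphabetical order); mark gray on enter, black on exit:
i gray
  b gray
    f gray
    f black
    g gray
      l gray
        l→b: b is gray → back edge
First back edge: l → b.

l->b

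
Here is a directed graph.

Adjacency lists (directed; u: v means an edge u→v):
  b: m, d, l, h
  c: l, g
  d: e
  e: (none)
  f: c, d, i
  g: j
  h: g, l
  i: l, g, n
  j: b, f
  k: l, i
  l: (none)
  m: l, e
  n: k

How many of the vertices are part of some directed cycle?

9

A vertex is on a directed cycle iff it belongs to a strongly connected component of size ≥ 2 (or has a self-loop).
The vertices on cycles are {b, c, f, g, h, i, j, k, n} — 9 in total.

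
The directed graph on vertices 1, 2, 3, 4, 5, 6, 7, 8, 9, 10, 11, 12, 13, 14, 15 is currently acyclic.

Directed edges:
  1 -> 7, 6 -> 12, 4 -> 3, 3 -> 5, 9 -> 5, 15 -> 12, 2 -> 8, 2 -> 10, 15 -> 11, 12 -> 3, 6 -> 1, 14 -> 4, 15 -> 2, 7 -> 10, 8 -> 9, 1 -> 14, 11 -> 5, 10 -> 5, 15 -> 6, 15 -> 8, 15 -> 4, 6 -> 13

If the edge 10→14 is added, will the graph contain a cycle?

No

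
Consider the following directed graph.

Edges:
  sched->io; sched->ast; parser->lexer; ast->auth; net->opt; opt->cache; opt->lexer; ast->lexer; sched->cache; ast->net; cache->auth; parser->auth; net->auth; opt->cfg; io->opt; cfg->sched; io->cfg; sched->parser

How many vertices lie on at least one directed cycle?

6

A vertex is on a directed cycle iff it belongs to a strongly connected component of size ≥ 2 (or has a self-loop).
The vertices on cycles are {io, ast, cfg, net, opt, sched} — 6 in total.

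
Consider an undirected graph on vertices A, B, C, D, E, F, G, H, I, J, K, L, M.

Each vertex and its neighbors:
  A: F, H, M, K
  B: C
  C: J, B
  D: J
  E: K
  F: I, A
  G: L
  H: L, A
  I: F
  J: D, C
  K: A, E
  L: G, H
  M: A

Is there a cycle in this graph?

DFS, tracking each vertex's parent; an edge to a visited non-parent vertex closes a cycle.
Start from C:
visit C (parent –)
  visit J (parent C)
    visit D (parent J)
      D–J: parent, skip
    J–C: parent, skip
  visit B (parent C)
    B–C: parent, skip
visit A (parent –)
  visit F (parent A)
    visit I (parent F)
      I–F: parent, skip
    F–A: parent, skip
  visit H (parent A)
    visit L (parent H)
      visit G (parent L)
        G–L: parent, skip
      L–H: parent, skip
    H–A: parent, skip
  visit M (parent A)
    M–A: parent, skip
  visit K (parent A)
    K–A: parent, skip
    visit E (parent K)
      E–K: parent, skip
No non-parent visited neighbor found — the graph is a forest.

No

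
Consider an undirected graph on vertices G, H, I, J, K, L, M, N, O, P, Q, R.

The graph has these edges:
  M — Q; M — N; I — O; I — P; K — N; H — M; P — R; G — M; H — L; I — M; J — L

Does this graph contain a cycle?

No

DFS, tracking each vertex's parent; an edge to a visited non-parent vertex closes a cycle.
Start from R:
visit R (parent –)
  visit P (parent R)
    P–R: parent, skip
    visit I (parent P)
      I–P: parent, skip
      visit M (parent I)
        visit N (parent M)
          visit K (parent N)
            K–N: parent, skip
          N–M: parent, skip
        visit Q (parent M)
          Q–M: parent, skip
        M–I: parent, skip
        visit G (parent M)
          G–M: parent, skip
        visit H (parent M)
          H–M: parent, skip
          visit L (parent H)
            visit J (parent L)
              J–L: parent, skip
            L–H: parent, skip
      visit O (parent I)
        O–I: parent, skip
No non-parent visited neighbor found — the graph is a forest.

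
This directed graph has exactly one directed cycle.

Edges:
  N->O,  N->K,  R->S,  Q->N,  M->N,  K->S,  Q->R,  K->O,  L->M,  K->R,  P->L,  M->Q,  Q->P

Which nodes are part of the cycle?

DFS with gray/black marking from L:
L gray
  M gray
    N gray
      K gray
        O gray
        O black
        S gray
        S black
        R gray
          R→S: S black — skip
        R black
      K black
      N→O: O black — skip
    N black
    Q gray
      P gray
        P→L: L is gray → back edge
Back edge closes the cycle L → M → Q → P → L; its vertices are {L, M, P, Q}.

L, M, P, Q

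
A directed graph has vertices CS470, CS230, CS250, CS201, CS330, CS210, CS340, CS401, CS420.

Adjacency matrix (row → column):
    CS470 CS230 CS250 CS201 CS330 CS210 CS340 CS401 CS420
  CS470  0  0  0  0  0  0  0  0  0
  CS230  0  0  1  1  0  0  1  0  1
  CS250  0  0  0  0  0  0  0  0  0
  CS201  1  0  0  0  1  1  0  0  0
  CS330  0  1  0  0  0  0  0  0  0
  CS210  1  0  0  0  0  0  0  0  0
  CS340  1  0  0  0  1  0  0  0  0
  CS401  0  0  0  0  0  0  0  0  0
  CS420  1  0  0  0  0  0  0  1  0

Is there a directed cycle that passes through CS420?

CS420 lies on a cycle iff there is a path from CS420 back to itself.
Exploring from CS420, it never reaches itself; equivalently, its strongly connected component is a singleton.

No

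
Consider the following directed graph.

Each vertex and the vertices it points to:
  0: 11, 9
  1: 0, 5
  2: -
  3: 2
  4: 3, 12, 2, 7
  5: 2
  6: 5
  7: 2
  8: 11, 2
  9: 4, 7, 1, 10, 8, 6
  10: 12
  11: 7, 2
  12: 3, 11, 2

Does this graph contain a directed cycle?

DFS with white/gray/black marking, starting from 5:
5 gray
  2 gray
  2 black
5 black
0 gray
  11 gray
    7 gray
      7→2: 2 black — skip
    7 black
    11→2: 2 black — skip
  11 black
  9 gray
    4 gray
      3 gray
        3→2: 2 black — skip
      3 black
      12 gray
        12→3: 3 black — skip
        12→11: 11 black — skip
        12→2: 2 black — skip
      12 black
      4→2: 2 black — skip
      4→7: 7 black — skip
    4 black
    9→7: 7 black — skip
    1 gray
      1→0: 0 is gray → back edge
Back edge found, so a cycle exists: 0 → 9 → 1 → 0.

Yes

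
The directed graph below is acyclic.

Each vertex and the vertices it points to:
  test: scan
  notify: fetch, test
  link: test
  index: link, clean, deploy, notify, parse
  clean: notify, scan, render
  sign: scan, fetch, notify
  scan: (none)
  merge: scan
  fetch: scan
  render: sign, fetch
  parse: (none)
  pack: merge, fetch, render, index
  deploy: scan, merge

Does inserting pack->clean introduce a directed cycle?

No

Adding pack→clean creates a cycle iff clean can already reach pack.
Explore from clean: no path reaches pack. The graph stays acyclic.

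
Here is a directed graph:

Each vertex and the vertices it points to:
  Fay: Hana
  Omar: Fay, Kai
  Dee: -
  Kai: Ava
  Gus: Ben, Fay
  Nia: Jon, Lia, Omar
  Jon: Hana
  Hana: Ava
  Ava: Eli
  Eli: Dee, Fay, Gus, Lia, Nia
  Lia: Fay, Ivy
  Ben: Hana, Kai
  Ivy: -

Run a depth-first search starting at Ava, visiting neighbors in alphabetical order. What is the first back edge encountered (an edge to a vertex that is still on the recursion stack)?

Hana→Ava

DFS from Ava (visiting neighbors in alphabetical order); mark gray on enter, black on exit:
Ava gray
  Eli gray
    Dee gray
    Dee black
    Fay gray
      Hana gray
        Hana→Ava: Ava is gray → back edge
First back edge: Hana → Ava.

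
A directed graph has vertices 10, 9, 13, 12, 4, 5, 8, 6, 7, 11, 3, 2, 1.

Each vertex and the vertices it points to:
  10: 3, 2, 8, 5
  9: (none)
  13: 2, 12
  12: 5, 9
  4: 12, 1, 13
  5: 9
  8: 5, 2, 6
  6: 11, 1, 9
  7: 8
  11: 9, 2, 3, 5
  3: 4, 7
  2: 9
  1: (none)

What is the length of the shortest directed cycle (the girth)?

For each vertex v, BFS finds the shortest path from v back to v.
The shortest such closed walk is 3 → 7 → 8 → 6 → 11 → 3, length 5.

5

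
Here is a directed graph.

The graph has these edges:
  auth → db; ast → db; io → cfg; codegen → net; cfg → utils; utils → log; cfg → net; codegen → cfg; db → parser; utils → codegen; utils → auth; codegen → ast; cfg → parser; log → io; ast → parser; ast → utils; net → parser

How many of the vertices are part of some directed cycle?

6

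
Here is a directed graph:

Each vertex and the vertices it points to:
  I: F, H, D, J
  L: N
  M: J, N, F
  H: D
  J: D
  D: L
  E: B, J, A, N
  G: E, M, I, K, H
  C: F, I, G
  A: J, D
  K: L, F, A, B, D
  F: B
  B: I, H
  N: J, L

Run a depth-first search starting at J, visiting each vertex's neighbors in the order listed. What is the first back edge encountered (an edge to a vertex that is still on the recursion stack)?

DFS from J (visiting each vertex's neighbors in the order listed); mark gray on enter, black on exit:
J gray
  D gray
    L gray
      N gray
        N→J: J is gray → back edge
First back edge: N → J.

N→J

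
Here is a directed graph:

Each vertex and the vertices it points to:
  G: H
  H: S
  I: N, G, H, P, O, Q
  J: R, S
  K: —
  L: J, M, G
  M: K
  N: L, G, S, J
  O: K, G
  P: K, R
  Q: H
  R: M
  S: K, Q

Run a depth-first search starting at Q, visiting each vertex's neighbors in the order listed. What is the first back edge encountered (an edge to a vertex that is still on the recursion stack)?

S->Q

DFS from Q (visiting each vertex's neighbors in the order listed); mark gray on enter, black on exit:
Q gray
  H gray
    S gray
      K gray
      K black
      S→Q: Q is gray → back edge
First back edge: S → Q.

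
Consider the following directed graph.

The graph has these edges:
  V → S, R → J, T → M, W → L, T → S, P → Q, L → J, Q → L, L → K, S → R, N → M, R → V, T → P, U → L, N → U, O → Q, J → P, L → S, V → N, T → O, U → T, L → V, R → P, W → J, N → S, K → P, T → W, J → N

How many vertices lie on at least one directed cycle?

13

A vertex is on a directed cycle iff it belongs to a strongly connected component of size ≥ 2 (or has a self-loop).
The vertices on cycles are {J, K, L, N, O, P, Q, R, S, T, U, V, W} — 13 in total.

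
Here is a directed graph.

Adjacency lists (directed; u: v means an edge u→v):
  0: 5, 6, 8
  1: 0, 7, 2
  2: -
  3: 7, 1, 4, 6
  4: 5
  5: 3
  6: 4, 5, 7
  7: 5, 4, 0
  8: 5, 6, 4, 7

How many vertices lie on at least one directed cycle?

8

A vertex is on a directed cycle iff it belongs to a strongly connected component of size ≥ 2 (or has a self-loop).
The vertices on cycles are {0, 1, 3, 4, 5, 6, 7, 8} — 8 in total.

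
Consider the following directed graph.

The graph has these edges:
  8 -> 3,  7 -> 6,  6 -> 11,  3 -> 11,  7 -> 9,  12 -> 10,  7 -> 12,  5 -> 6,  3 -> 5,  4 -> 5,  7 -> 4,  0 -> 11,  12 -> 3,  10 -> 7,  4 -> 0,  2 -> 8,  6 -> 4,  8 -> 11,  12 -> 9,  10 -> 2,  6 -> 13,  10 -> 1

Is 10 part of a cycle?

10 is on a cycle iff 10 can reach itself via ≥1 edge.
10 → 7 → 12 → 10 — yes.

Yes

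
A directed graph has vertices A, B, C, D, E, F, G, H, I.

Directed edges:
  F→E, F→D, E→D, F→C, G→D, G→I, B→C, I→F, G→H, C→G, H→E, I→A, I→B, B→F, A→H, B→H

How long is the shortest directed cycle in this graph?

For each vertex v, BFS finds the shortest path from v back to v.
The shortest such closed walk is I → F → C → G → I, length 4.

4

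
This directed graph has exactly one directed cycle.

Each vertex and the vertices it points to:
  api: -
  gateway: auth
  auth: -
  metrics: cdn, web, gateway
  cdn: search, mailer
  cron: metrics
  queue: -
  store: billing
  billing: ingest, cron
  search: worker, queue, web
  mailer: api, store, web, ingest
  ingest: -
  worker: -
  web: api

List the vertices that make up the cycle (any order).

DFS with gray/black marking from cron:
cron gray
  metrics gray
    cdn gray
      search gray
        worker gray
        worker black
        queue gray
        queue black
        web gray
          api gray
          api black
        web black
      search black
      mailer gray
        mailer→api: api black — skip
        store gray
          billing gray
            ingest gray
            ingest black
            billing→cron: cron is gray → back edge
Back edge closes the cycle cron → metrics → cdn → mailer → store → billing → cron; its vertices are {cdn, cron, store, mailer, billing, metrics}.

cdn, cron, store, mailer, billing, metrics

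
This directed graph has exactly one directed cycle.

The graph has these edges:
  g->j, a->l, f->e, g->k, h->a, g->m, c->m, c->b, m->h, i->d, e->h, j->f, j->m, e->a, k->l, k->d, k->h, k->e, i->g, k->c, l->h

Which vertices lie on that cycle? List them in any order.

a, h, l

DFS with gray/black marking from l:
l gray
  h gray
    a gray
      a→l: l is gray → back edge
Back edge closes the cycle l → h → a → l; its vertices are {a, h, l}.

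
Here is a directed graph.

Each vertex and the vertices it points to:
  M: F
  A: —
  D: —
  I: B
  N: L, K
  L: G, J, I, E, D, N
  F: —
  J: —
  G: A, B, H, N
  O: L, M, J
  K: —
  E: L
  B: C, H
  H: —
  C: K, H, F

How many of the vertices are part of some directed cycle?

A vertex is on a directed cycle iff it belongs to a strongly connected component of size ≥ 2 (or has a self-loop).
The vertices on cycles are {E, G, L, N} — 4 in total.

4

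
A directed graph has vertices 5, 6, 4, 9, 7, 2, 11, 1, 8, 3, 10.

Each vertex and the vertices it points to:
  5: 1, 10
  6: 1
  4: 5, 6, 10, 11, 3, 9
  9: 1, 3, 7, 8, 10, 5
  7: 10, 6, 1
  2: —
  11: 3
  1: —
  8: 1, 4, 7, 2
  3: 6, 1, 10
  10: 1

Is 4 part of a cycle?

4 is on a cycle iff 4 can reach itself via ≥1 edge.
4 → 9 → 8 → 4 — yes.

Yes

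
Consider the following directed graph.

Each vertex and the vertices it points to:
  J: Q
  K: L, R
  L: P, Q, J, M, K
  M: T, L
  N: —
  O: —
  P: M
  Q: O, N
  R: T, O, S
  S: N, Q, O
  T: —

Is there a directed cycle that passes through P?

Yes

P is on a cycle iff P can reach itself via ≥1 edge.
P → M → L → P — yes.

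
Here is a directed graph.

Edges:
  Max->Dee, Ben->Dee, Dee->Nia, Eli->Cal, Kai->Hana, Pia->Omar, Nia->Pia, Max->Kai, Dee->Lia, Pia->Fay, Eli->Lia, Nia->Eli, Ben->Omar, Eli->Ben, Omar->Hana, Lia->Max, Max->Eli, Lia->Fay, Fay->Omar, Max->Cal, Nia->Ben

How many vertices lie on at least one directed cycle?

A vertex is on a directed cycle iff it belongs to a strongly connected component of size ≥ 2 (or has a self-loop).
The vertices on cycles are {Ben, Dee, Eli, Lia, Max, Nia} — 6 in total.

6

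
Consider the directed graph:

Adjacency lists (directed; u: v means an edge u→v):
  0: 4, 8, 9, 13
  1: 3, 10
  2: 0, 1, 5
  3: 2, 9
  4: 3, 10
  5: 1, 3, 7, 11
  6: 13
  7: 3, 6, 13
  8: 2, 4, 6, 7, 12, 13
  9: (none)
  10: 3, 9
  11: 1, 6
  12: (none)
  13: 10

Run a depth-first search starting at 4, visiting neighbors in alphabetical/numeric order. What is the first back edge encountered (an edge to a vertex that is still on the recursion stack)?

DFS from 4 (visiting neighbors in alphabetical/numeric order); mark gray on enter, black on exit:
4 gray
  3 gray
    2 gray
      0 gray
        0→4: 4 is gray → back edge
First back edge: 0 → 4.

0->4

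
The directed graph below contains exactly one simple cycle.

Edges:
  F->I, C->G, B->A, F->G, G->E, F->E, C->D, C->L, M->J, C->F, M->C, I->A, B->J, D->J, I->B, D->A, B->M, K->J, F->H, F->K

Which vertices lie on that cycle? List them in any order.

B, C, F, I, M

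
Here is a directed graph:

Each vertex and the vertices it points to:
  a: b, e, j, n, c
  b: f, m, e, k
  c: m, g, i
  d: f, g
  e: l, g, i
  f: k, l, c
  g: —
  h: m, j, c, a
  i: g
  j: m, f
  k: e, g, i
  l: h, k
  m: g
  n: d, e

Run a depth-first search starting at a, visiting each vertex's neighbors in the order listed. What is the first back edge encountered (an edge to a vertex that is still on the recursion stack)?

DFS from a (visiting each vertex's neighbors in the order listed); mark gray on enter, black on exit:
a gray
  b gray
    f gray
      k gray
        e gray
          l gray
            h gray
              m gray
                g gray
                g black
              m black
              j gray
                j→m: m black — skip
                j→f: f is gray → back edge
First back edge: j → f.

j->f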